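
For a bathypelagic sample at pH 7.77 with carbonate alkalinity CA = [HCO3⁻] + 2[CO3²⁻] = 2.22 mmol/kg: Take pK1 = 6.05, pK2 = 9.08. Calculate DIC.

DIC = 2.16 mmol/kg

CA = [HCO3⁻] + 2[CO3²⁻] = (α₁ + 2α₂)·DIC
At pH 7.77: [H⁺]/K1 = 10^-1.72 = 0.019055, K2/[H⁺] = 10^-1.31 = 0.048978
α₁ = 1/(1 + 0.019055 + 0.048978) = 1/1.0680 = 0.9363; α₂ = α₁·K2/[H⁺] = 0.04586
α₁ + 2α₂ = 1.0280
DIC = CA / (α₁ + 2α₂) = 2.22 / 1.0280 = 2.16 mmol/kg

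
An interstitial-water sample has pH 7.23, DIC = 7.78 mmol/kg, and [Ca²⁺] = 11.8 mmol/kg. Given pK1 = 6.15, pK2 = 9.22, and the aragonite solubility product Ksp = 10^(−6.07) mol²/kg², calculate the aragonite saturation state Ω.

Ω = 1.01

α₂ = 1 / (1 + [H⁺]/K2 + [H⁺]²/(K1K2)) = 1 / (1 + 10^+1.99 + 10^+0.91)
   = 1 / (1 + 97.724 + 8.1283) = 1/106.85 = 0.009359
[CO3²⁻] = α₂ × DIC = 0.009359 × 7.78 = 0.07281 mmol/kg
Ksp = 10^(−6.07) = 8.511×10^-7
Ω = [Ca²⁺][CO3²⁻]/Ksp = (11.8×10^-3)(7.281×10^-5) / 8.511×10^-7 = 1.01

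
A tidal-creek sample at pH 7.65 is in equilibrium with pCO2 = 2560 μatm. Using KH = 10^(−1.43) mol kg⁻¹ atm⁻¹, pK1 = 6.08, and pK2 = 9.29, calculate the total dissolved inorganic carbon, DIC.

DIC = 3.71 mmol/kg

[CO2*] = KH · pCO2 = 10^(−1.43) × 2560×10^-6 = 9.511×10^-5 mol/kg
α₀ = 1/(1 + K1/[H⁺] + K1K2/[H⁺]²) = 1/(1 + 10^+1.57 + 10^-0.07) = 0.02564
DIC = [CO2*]/α₀ = 9.511×10^-5 / 0.02564 = 3.71 mmol/kg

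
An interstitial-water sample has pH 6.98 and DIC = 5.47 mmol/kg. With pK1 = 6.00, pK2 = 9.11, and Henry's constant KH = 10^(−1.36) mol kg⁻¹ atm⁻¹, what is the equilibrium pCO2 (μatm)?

α₀ = 1 / (1 + K1/[H⁺] + K1K2/[H⁺]²) = 1 / (1 + 10^+0.98 + 10^-1.15)
   = 1 / (1 + 9.5499 + 0.070795) = 1/10.621 = 0.09416
[CO2*] = α₀ × DIC = 0.09416 × 5.47 = 0.5150 mmol/kg
pCO2 = [CO2*]/KH = 5.150×10^-4 / 4.365×10^-2 = 1.18×10^4 μatm

pCO2 = 1.18×10^4 μatm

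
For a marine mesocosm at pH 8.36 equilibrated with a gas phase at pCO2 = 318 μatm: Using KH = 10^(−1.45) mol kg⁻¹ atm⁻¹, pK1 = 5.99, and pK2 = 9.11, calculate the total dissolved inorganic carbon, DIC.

DIC = 3.13 mmol/kg

[CO2*] = KH · pCO2 = 10^(−1.45) × 318×10^-6 = 1.128×10^-5 mol/kg
α₀ = 1/(1 + K1/[H⁺] + K1K2/[H⁺]²) = 1/(1 + 10^+2.37 + 10^+1.62) = 0.003609
DIC = [CO2*]/α₀ = 1.128×10^-5 / 0.003609 = 3.13 mmol/kg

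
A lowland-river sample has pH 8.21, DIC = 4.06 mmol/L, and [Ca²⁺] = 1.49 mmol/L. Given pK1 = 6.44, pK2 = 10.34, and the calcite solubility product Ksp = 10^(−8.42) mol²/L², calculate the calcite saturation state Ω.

α₂ = 1 / (1 + [H⁺]/K2 + [H⁺]²/(K1K2)) = 1 / (1 + 10^+2.13 + 10^+0.36)
   = 1 / (1 + 134.90 + 2.2909) = 1/138.19 = 0.007237
[CO3²⁻] = α₂ × DIC = 0.007237 × 4.06 = 0.02938 mmol/L
Ksp = 10^(−8.42) = 3.802×10^-9
Ω = [Ca²⁺][CO3²⁻]/Ksp = (1.49×10^-3)(2.938×10^-5) / 3.802×10^-9 = 11.5

Ω = 11.5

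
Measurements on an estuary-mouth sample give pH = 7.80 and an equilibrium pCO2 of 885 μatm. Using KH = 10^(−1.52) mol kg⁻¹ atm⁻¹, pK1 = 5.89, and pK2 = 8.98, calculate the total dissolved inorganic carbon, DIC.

DIC = 2.34 mmol/kg

[CO2*] = KH · pCO2 = 10^(−1.52) × 885×10^-6 = 2.673×10^-5 mol/kg
α₀ = 1/(1 + K1/[H⁺] + K1K2/[H⁺]²) = 1/(1 + 10^+1.91 + 10^+0.73) = 0.01141
DIC = [CO2*]/α₀ = 2.673×10^-5 / 0.01141 = 2.34 mmol/kg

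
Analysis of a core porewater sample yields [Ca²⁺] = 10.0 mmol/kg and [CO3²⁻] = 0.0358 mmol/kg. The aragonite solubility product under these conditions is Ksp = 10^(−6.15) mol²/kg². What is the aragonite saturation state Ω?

Ω = 0.506

Ksp = 10^(−6.15) = 7.079×10^-7
Ω = [Ca²⁺][CO3²⁻]/Ksp = (10.0×10^-3)(0.0358×10^-3) / 7.079×10^-7 = 0.506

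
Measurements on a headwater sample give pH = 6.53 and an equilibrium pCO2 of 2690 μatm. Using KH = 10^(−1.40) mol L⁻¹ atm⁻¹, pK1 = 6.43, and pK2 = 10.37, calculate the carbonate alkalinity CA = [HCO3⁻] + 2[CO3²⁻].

CA = 0.135 mmol/L

[CO2*] = KH · pCO2 = 10^(−1.40) × 2690×10^-6 = 1.071×10^-4 mol/L
α₀ = 1/(1 + K1/[H⁺] + K1K2/[H⁺]²) = 1/(1 + 10^+0.10 + 10^-3.74) = 0.4427
DIC = [CO2*]/α₀ = 1.071×10^-4 / 0.4427 = 0.2419 mmol/L
CA = (α₁ + 2α₂)·DIC = (0.5573 + 2×8.055×10^-5) × 0.2419 = 0.135 mmol/L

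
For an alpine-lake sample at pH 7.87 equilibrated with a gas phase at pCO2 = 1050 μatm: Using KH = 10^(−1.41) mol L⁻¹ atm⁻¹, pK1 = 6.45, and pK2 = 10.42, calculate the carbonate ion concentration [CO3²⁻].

[CO3²⁻] = 3.03 μmol/L

[CO2*] = KH · pCO2 = 10^(−1.41) × 1050×10^-6 = 4.085×10^-5 mol/L
α₀ = 1/(1 + K1/[H⁺] + K1K2/[H⁺]²) = 1/(1 + 10^+1.42 + 10^-1.13) = 0.03653
DIC = [CO2*]/α₀ = 4.085×10^-5 / 0.03653 = 1.118 mmol/L
[CO3²⁻] = α₂·DIC; α₂ = 0.002708, so [CO3²⁻] = 0.002708 × 1.118 = 0.00303 mmol/L = 3.03 μmol/L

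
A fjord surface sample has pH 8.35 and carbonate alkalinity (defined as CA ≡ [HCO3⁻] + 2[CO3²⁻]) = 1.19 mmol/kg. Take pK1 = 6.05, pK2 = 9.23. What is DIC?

DIC = 1.07 mmol/kg

CA = [HCO3⁻] + 2[CO3²⁻] = (α₁ + 2α₂)·DIC
At pH 8.35: [H⁺]/K1 = 10^-2.30 = 0.0050119, K2/[H⁺] = 10^-0.88 = 0.13183
α₁ = 1/(1 + 0.0050119 + 0.13183) = 1/1.1368 = 0.8796; α₂ = α₁·K2/[H⁺] = 0.1160
α₁ + 2α₂ = 1.1115
DIC = CA / (α₁ + 2α₂) = 1.19 / 1.1115 = 1.07 mmol/kg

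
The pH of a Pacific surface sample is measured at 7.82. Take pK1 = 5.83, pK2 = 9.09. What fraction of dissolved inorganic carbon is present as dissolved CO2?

α₀ = 1 / (1 + K1/[H⁺] + K1K2/[H⁺]²) = 1 / (1 + 10^+1.99 + 10^+0.72)
   = 1 / (1 + 97.724 + 5.2481) = 1/103.97 = 0.009618

α₀ = 0.00962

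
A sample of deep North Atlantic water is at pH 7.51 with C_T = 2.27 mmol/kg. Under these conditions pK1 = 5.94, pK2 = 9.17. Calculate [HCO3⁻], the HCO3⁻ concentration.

[HCO3⁻] = 2.16 mmol/kg

α₁ = 1 / (1 + [H⁺]/K1 + K2/[H⁺]) = 1 / (1 + 10^-1.57 + 10^-1.66)
   = 1 / (1 + 0.026915 + 0.021878) = 1/1.0488 = 0.9535
[HCO3⁻] = α₁ × DIC = 0.9535 × 2.27 = 2.16 mmol/kg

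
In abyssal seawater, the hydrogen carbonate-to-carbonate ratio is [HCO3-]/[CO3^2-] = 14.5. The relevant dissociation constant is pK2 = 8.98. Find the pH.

From K2 = [H⁺][CO3^2-]/[HCO3-]:  pH = pK2 − log₁₀([HCO3-]/[CO3^2-])
log₁₀(14.5) = +1.161
pH = 8.98 − (+1.161) = 7.82

pH = 7.82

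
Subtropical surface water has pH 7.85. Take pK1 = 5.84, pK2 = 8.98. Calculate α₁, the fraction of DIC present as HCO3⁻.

α₁ = 1 / (1 + [H⁺]/K1 + K2/[H⁺]) = 1 / (1 + 10^-2.01 + 10^-1.13)
   = 1 / (1 + 0.0097724 + 0.074131) = 1/1.0839 = 0.9226

α₁ = 0.923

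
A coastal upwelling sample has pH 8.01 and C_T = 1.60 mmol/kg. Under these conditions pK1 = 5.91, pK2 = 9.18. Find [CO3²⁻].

α₂ = 1 / (1 + [H⁺]/K2 + [H⁺]²/(K1K2)) = 1 / (1 + 10^+1.17 + 10^-0.93)
   = 1 / (1 + 14.791 + 0.11749) = 1/15.909 = 0.06286
[CO3²⁻] = α₂ × DIC = 0.06286 × 1.60 = 0.101 mmol/kg

[CO3²⁻] = 0.101 mmol/kg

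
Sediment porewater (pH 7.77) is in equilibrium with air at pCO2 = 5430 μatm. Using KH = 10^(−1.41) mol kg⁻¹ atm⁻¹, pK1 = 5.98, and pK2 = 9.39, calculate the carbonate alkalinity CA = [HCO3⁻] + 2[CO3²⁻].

[CO2*] = KH · pCO2 = 10^(−1.41) × 5430×10^-6 = 2.113×10^-4 mol/kg
α₀ = 1/(1 + K1/[H⁺] + K1K2/[H⁺]²) = 1/(1 + 10^+1.79 + 10^+0.17) = 0.01559
DIC = [CO2*]/α₀ = 2.113×10^-4 / 0.01559 = 13.55 mmol/kg
CA = (α₁ + 2α₂)·DIC = (0.9613 + 2×0.02306) × 13.55 = 13.7 mmol/kg

CA = 13.7 mmol/kg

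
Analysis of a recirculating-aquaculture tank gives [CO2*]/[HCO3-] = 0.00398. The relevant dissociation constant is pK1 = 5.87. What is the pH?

pH = 8.27

From K1 = [H⁺][HCO3-]/[CO2*]:  pH = pK1 − log₁₀([CO2*]/[HCO3-])
log₁₀(0.00398) = -2.400
pH = 5.87 − (-2.400) = 8.27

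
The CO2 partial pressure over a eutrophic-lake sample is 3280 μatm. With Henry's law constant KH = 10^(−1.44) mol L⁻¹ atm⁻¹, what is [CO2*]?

[CO2*] = 119 μmol/L

KH = 10^(−1.44) = 3.631×10^-2 mol L⁻¹ atm⁻¹
[CO2*] = KH · pCO2 = 3.631×10^-2 × 3280×10^-6 atm = 1.19×10^-4 mol/L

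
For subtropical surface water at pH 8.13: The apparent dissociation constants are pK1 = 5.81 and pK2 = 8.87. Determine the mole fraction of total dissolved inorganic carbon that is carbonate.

α₂ = 1 / (1 + [H⁺]/K2 + [H⁺]²/(K1K2)) = 1 / (1 + 10^+0.74 + 10^-1.58)
   = 1 / (1 + 5.4954 + 0.026303) = 1/6.5217 = 0.1533

α₂ = 0.153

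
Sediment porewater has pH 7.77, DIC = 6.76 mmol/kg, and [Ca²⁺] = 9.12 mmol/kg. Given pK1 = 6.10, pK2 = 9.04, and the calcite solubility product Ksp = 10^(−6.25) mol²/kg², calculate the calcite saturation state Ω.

Ω = 5.48

α₂ = 1 / (1 + [H⁺]/K2 + [H⁺]²/(K1K2)) = 1 / (1 + 10^+1.27 + 10^-0.40)
   = 1 / (1 + 18.621 + 0.39811) = 1/20.019 = 0.04995
[CO3²⁻] = α₂ × DIC = 0.04995 × 6.76 = 0.3377 mmol/kg
Ksp = 10^(−6.25) = 5.623×10^-7
Ω = [Ca²⁺][CO3²⁻]/Ksp = (9.12×10^-3)(3.377×10^-4) / 5.623×10^-7 = 5.48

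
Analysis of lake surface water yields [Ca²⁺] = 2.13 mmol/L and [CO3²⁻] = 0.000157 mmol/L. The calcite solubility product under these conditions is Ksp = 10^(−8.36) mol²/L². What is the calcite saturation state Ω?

Ksp = 10^(−8.36) = 4.365×10^-9
Ω = [Ca²⁺][CO3²⁻]/Ksp = (2.13×10^-3)(0.000157×10^-3) / 4.365×10^-9 = 0.0766

Ω = 0.0766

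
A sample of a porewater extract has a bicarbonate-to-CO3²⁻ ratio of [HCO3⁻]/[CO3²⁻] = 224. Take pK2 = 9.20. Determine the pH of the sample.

pH = 6.85

From K2 = [H⁺][CO3²⁻]/[HCO3⁻]:  pH = pK2 − log₁₀([HCO3⁻]/[CO3²⁻])
log₁₀(224) = +2.350
pH = 9.20 − (+2.350) = 6.85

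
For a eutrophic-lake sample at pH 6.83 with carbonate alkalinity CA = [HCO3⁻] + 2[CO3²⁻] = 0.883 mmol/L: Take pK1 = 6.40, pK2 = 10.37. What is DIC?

CA = [HCO3⁻] + 2[CO3²⁻] = (α₁ + 2α₂)·DIC
At pH 6.83: [H⁺]/K1 = 10^-0.43 = 0.37154, K2/[H⁺] = 10^-3.54 = 0.00028840
α₁ = 1/(1 + 0.37154 + 0.00028840) = 1/1.3718 = 0.7290; α₂ = α₁·K2/[H⁺] = 0.0002102
α₁ + 2α₂ = 0.7294
DIC = CA / (α₁ + 2α₂) = 0.883 / 0.7294 = 1.21 mmol/L

DIC = 1.21 mmol/L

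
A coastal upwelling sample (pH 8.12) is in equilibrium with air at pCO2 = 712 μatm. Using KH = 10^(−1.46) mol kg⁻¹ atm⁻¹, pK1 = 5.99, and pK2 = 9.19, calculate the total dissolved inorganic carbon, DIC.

DIC = 3.64 mmol/kg

[CO2*] = KH · pCO2 = 10^(−1.46) × 712×10^-6 = 2.469×10^-5 mol/kg
α₀ = 1/(1 + K1/[H⁺] + K1K2/[H⁺]²) = 1/(1 + 10^+2.13 + 10^+1.06) = 0.006785
DIC = [CO2*]/α₀ = 2.469×10^-5 / 0.006785 = 3.64 mmol/kg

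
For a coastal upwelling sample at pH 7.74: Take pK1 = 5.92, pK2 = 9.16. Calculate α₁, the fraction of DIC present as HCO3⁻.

α₁ = 1 / (1 + [H⁺]/K1 + K2/[H⁺]) = 1 / (1 + 10^-1.82 + 10^-1.42)
   = 1 / (1 + 0.015136 + 0.038019) = 1/1.0532 = 0.9495

α₁ = 0.950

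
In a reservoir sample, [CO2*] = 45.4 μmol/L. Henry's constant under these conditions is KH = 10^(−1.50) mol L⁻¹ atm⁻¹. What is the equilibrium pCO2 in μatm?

KH = 10^(−1.50) = 3.162×10^-2 mol L⁻¹ atm⁻¹
pCO2 = [CO2*]/KH = 45.4×10^-6 / 3.162×10^-2 = 1.44×10^-3 atm = 1440 μatm

pCO2 = 1440 μatm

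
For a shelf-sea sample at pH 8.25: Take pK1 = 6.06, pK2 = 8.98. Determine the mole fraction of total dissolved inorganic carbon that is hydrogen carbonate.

α₁ = 1 / (1 + [H⁺]/K1 + K2/[H⁺]) = 1 / (1 + 10^-2.19 + 10^-0.73)
   = 1 / (1 + 0.0064565 + 0.18621) = 1/1.1927 = 0.8385

α₁ = 0.838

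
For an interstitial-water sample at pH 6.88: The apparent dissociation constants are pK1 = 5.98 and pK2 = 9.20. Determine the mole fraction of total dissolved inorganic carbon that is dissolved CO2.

α₀ = 0.111

α₀ = 1 / (1 + K1/[H⁺] + K1K2/[H⁺]²) = 1 / (1 + 10^+0.90 + 10^-1.42)
   = 1 / (1 + 7.9433 + 0.038019) = 1/8.9813 = 0.1113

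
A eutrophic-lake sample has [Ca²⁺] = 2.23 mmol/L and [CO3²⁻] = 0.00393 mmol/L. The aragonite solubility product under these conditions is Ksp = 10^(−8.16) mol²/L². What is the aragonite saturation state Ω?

Ksp = 10^(−8.16) = 6.918×10^-9
Ω = [Ca²⁺][CO3²⁻]/Ksp = (2.23×10^-3)(0.00393×10^-3) / 6.918×10^-9 = 1.27

Ω = 1.27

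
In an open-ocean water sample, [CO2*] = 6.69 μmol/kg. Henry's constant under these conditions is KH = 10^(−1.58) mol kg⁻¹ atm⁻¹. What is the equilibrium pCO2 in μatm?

KH = 10^(−1.58) = 2.630×10^-2 mol kg⁻¹ atm⁻¹
pCO2 = [CO2*]/KH = 6.69×10^-6 / 2.630×10^-2 = 2.54×10^-4 atm = 254 μatm

pCO2 = 254 μatm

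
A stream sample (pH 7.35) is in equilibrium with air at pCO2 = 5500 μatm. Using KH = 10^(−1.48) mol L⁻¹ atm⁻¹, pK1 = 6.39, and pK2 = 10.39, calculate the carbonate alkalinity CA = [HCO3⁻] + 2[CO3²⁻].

CA = 1.66 mmol/L

[CO2*] = KH · pCO2 = 10^(−1.48) × 5500×10^-6 = 1.821×10^-4 mol/L
α₀ = 1/(1 + K1/[H⁺] + K1K2/[H⁺]²) = 1/(1 + 10^+0.96 + 10^-2.08) = 0.09873
DIC = [CO2*]/α₀ = 1.821×10^-4 / 0.09873 = 1.845 mmol/L
CA = (α₁ + 2α₂)·DIC = (0.9004 + 2×0.0008212) × 1.845 = 1.66 mmol/L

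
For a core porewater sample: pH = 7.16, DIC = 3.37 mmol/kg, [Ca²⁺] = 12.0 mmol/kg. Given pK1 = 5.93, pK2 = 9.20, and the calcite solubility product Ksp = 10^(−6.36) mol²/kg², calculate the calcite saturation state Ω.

Ω = 0.791

α₂ = 1 / (1 + [H⁺]/K2 + [H⁺]²/(K1K2)) = 1 / (1 + 10^+2.04 + 10^+0.81)
   = 1 / (1 + 109.65 + 6.4565) = 1/117.10 = 0.008539
[CO3²⁻] = α₂ × DIC = 0.008539 × 3.37 = 0.02878 mmol/kg
Ksp = 10^(−6.36) = 4.365×10^-7
Ω = [Ca²⁺][CO3²⁻]/Ksp = (12.0×10^-3)(2.878×10^-5) / 4.365×10^-7 = 0.791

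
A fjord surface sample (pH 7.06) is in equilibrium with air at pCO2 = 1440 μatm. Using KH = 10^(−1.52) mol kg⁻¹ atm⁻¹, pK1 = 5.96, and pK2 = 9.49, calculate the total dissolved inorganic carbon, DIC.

DIC = 0.593 mmol/kg

[CO2*] = KH · pCO2 = 10^(−1.52) × 1440×10^-6 = 4.349×10^-5 mol/kg
α₀ = 1/(1 + K1/[H⁺] + K1K2/[H⁺]²) = 1/(1 + 10^+1.10 + 10^-1.33) = 0.07334
DIC = [CO2*]/α₀ = 4.349×10^-5 / 0.07334 = 0.593 mmol/kg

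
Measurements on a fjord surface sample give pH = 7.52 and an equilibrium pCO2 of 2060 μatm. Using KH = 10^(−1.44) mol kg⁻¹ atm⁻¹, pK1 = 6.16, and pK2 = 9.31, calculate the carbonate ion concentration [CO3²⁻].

[CO2*] = KH · pCO2 = 10^(−1.44) × 2060×10^-6 = 7.479×10^-5 mol/kg
α₀ = 1/(1 + K1/[H⁺] + K1K2/[H⁺]²) = 1/(1 + 10^+1.36 + 10^-0.43) = 0.04119
DIC = [CO2*]/α₀ = 7.479×10^-5 / 0.04119 = 1.816 mmol/kg
[CO3²⁻] = α₂·DIC; α₂ = 0.01530, so [CO3²⁻] = 0.01530 × 1.816 = 0.0278 mmol/kg

[CO3²⁻] = 0.0278 mmol/kg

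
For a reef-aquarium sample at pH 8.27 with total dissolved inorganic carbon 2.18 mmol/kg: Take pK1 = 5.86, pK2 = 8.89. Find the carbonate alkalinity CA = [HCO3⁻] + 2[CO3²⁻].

CA = 2.59 mmol/kg

CA = [HCO3⁻] + 2[CO3²⁻] = (α₁ + 2α₂)·DIC
At pH 8.27: [H⁺]/K1 = 10^-2.41 = 0.0038905, K2/[H⁺] = 10^-0.62 = 0.23988
α₁ = 1/(1 + 0.0038905 + 0.23988) = 1/1.2438 = 0.8040; α₂ = α₁·K2/[H⁺] = 0.1929
α₁ + 2α₂ = 1.1897
CA = 1.1897 × 2.18 = 2.59 mmol/kg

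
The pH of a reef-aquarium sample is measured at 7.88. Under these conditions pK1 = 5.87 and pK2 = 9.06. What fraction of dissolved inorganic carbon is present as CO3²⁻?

α₂ = 0.0614

α₂ = 1 / (1 + [H⁺]/K2 + [H⁺]²/(K1K2)) = 1 / (1 + 10^+1.18 + 10^-0.83)
   = 1 / (1 + 15.136 + 0.14791) = 1/16.284 = 0.06141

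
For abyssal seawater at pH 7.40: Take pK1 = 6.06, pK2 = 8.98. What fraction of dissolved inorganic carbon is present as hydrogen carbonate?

α₁ = 0.933

α₁ = 1 / (1 + [H⁺]/K1 + K2/[H⁺]) = 1 / (1 + 10^-1.34 + 10^-1.58)
   = 1 / (1 + 0.045709 + 0.026303) = 1/1.0720 = 0.9328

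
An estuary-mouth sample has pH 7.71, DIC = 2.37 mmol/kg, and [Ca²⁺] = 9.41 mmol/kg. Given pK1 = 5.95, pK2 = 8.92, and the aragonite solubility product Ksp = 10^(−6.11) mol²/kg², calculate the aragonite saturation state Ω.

α₂ = 1 / (1 + [H⁺]/K2 + [H⁺]²/(K1K2)) = 1 / (1 + 10^+1.21 + 10^-0.55)
   = 1 / (1 + 16.218 + 0.28184) = 1/17.500 = 0.05714
[CO3²⁻] = α₂ × DIC = 0.05714 × 2.37 = 0.1354 mmol/kg
Ksp = 10^(−6.11) = 7.762×10^-7
Ω = [Ca²⁺][CO3²⁻]/Ksp = (9.41×10^-3)(1.354×10^-4) / 7.762×10^-7 = 1.64

Ω = 1.64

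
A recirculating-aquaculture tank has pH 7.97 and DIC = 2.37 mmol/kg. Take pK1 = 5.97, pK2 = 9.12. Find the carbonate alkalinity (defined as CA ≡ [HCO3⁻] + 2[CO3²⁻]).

CA = [HCO3⁻] + 2[CO3²⁻] = (α₁ + 2α₂)·DIC
At pH 7.97: [H⁺]/K1 = 10^-2.00 = 0.010000, K2/[H⁺] = 10^-1.15 = 0.070795
α₁ = 1/(1 + 0.010000 + 0.070795) = 1/1.0808 = 0.9252; α₂ = α₁·K2/[H⁺] = 0.06550
α₁ + 2α₂ = 1.0562
CA = 1.0562 × 2.37 = 2.50 mmol/kg

CA = 2.50 mmol/kg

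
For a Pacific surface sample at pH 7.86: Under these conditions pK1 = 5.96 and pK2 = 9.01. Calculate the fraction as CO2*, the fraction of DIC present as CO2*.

α₀ = 0.0116

α₀ = 1 / (1 + K1/[H⁺] + K1K2/[H⁺]²) = 1 / (1 + 10^+1.90 + 10^+0.75)
   = 1 / (1 + 79.433 + 5.6234) = 1/86.056 = 0.01162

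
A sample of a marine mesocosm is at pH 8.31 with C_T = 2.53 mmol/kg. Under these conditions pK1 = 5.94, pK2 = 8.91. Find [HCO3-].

[HCO3⁻] = 2.02 mmol/kg

α₁ = 1 / (1 + [H⁺]/K1 + K2/[H⁺]) = 1 / (1 + 10^-2.37 + 10^-0.60)
   = 1 / (1 + 0.0042658 + 0.25119) = 1/1.2555 = 0.7965
[HCO3⁻] = α₁ × DIC = 0.7965 × 2.53 = 2.02 mmol/kg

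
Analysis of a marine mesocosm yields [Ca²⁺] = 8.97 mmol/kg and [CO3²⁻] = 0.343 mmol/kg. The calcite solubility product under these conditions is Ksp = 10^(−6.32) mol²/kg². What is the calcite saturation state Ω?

Ksp = 10^(−6.32) = 4.786×10^-7
Ω = [Ca²⁺][CO3²⁻]/Ksp = (8.97×10^-3)(0.343×10^-3) / 4.786×10^-7 = 6.43

Ω = 6.43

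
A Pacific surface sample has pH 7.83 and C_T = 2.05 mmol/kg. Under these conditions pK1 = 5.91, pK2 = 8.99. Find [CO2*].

[CO2*] = 0.0228 mmol/kg

α₀ = 1 / (1 + K1/[H⁺] + K1K2/[H⁺]²) = 1 / (1 + 10^+1.92 + 10^+0.76)
   = 1 / (1 + 83.176 + 5.7544) = 1/89.931 = 0.01112
[CO2*] = α₀ × DIC = 0.01112 × 2.05 = 0.0228 mmol/kg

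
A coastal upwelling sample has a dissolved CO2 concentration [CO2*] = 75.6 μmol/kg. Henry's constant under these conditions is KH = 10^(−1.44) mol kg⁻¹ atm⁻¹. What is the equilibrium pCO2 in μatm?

pCO2 = 2080 μatm

KH = 10^(−1.44) = 3.631×10^-2 mol kg⁻¹ atm⁻¹
pCO2 = [CO2*]/KH = 75.6×10^-6 / 3.631×10^-2 = 2.08×10^-3 atm = 2080 μatm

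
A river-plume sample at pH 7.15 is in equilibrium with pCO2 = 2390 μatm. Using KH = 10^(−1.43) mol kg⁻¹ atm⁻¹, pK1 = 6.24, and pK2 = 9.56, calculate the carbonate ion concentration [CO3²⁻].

[CO3²⁻] = 2.81 μmol/kg

[CO2*] = KH · pCO2 = 10^(−1.43) × 2390×10^-6 = 8.880×10^-5 mol/kg
α₀ = 1/(1 + K1/[H⁺] + K1K2/[H⁺]²) = 1/(1 + 10^+0.91 + 10^-1.50) = 0.1092
DIC = [CO2*]/α₀ = 8.880×10^-5 / 0.1092 = 0.8134 mmol/kg
[CO3²⁻] = α₂·DIC; α₂ = 0.003452, so [CO3²⁻] = 0.003452 × 0.8134 = 0.00281 mmol/kg = 2.81 μmol/kg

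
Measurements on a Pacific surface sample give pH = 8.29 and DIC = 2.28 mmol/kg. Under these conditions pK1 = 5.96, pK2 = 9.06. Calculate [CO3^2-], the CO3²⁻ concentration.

[CO3²⁻] = 0.330 mmol/kg

α₂ = 1 / (1 + [H⁺]/K2 + [H⁺]²/(K1K2)) = 1 / (1 + 10^+0.77 + 10^-1.56)
   = 1 / (1 + 5.8884 + 0.027542) = 1/6.9160 = 0.1446
[CO3²⁻] = α₂ × DIC = 0.1446 × 2.28 = 0.330 mmol/kg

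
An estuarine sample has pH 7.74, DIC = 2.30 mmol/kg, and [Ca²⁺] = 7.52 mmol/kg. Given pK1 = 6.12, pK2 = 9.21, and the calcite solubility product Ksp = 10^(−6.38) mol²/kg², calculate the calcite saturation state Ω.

α₂ = 1 / (1 + [H⁺]/K2 + [H⁺]²/(K1K2)) = 1 / (1 + 10^+1.47 + 10^-0.15)
   = 1 / (1 + 29.512 + 0.70795) = 1/31.220 = 0.03203
[CO3²⁻] = α₂ × DIC = 0.03203 × 2.30 = 0.07367 mmol/kg
Ksp = 10^(−6.38) = 4.169×10^-7
Ω = [Ca²⁺][CO3²⁻]/Ksp = (7.52×10^-3)(7.367×10^-5) / 4.169×10^-7 = 1.33

Ω = 1.33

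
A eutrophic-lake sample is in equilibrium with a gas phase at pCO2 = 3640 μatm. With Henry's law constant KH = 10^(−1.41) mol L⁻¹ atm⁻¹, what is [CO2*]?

KH = 10^(−1.41) = 3.890×10^-2 mol L⁻¹ atm⁻¹
[CO2*] = KH · pCO2 = 3.890×10^-2 × 3640×10^-6 atm = 1.42×10^-4 mol/L

[CO2*] = 142 μmol/L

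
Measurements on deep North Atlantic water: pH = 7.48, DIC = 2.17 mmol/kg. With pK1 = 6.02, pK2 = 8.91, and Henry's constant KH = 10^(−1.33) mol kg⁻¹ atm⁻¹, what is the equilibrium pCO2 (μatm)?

α₀ = 1 / (1 + K1/[H⁺] + K1K2/[H⁺]²) = 1 / (1 + 10^+1.46 + 10^+0.03)
   = 1 / (1 + 28.840 + 1.0715) = 1/30.912 = 0.03235
[CO2*] = α₀ × DIC = 0.03235 × 2.17 = 0.07020 mmol/kg
pCO2 = [CO2*]/KH = 7.020×10^-5 / 4.677×10^-2 = 1500 μatm

pCO2 = 1500 μatm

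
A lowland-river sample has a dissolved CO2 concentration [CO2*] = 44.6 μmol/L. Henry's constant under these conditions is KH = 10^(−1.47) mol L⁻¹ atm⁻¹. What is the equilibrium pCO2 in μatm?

KH = 10^(−1.47) = 3.388×10^-2 mol L⁻¹ atm⁻¹
pCO2 = [CO2*]/KH = 44.6×10^-6 / 3.388×10^-2 = 1.32×10^-3 atm = 1320 μatm

pCO2 = 1320 μatm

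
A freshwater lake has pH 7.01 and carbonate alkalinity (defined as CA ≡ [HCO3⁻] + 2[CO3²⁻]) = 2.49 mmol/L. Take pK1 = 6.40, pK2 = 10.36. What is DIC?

CA = [HCO3⁻] + 2[CO3²⁻] = (α₁ + 2α₂)·DIC
At pH 7.01: [H⁺]/K1 = 10^-0.61 = 0.24547, K2/[H⁺] = 10^-3.35 = 0.00044668
α₁ = 1/(1 + 0.24547 + 0.00044668) = 1/1.2459 = 0.8026; α₂ = α₁·K2/[H⁺] = 0.0003585
α₁ + 2α₂ = 0.8033
DIC = CA / (α₁ + 2α₂) = 2.49 / 0.8033 = 3.10 mmol/L

DIC = 3.10 mmol/L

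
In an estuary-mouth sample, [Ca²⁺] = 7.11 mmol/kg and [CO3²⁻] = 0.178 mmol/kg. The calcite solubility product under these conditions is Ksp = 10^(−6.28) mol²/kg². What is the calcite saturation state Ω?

Ω = 2.41

Ksp = 10^(−6.28) = 5.248×10^-7
Ω = [Ca²⁺][CO3²⁻]/Ksp = (7.11×10^-3)(0.178×10^-3) / 5.248×10^-7 = 2.41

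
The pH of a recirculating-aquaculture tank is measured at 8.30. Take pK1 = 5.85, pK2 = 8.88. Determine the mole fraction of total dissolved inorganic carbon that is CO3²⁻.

α₂ = 1 / (1 + [H⁺]/K2 + [H⁺]²/(K1K2)) = 1 / (1 + 10^+0.58 + 10^-1.87)
   = 1 / (1 + 3.8019 + 0.013490) = 1/4.8154 = 0.2077

α₂ = 0.208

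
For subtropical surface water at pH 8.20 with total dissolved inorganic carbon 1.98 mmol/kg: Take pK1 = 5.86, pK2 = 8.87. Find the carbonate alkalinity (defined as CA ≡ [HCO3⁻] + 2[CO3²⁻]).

CA = 2.32 mmol/kg

CA = [HCO3⁻] + 2[CO3²⁻] = (α₁ + 2α₂)·DIC
At pH 8.20: [H⁺]/K1 = 10^-2.34 = 0.0045709, K2/[H⁺] = 10^-0.67 = 0.21380
α₁ = 1/(1 + 0.0045709 + 0.21380) = 1/1.2184 = 0.8208; α₂ = α₁·K2/[H⁺] = 0.1755
α₁ + 2α₂ = 1.1717
CA = 1.1717 × 1.98 = 2.32 mmol/kg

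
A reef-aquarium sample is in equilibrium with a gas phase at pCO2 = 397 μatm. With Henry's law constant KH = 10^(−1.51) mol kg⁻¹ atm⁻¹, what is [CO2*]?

[CO2*] = 12.3 μmol/kg

KH = 10^(−1.51) = 3.090×10^-2 mol kg⁻¹ atm⁻¹
[CO2*] = KH · pCO2 = 3.090×10^-2 × 397×10^-6 atm = 1.23×10^-5 mol/kg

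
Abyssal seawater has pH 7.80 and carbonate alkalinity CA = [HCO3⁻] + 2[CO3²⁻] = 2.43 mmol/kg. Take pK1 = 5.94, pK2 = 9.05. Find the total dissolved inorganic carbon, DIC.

CA = [HCO3⁻] + 2[CO3²⁻] = (α₁ + 2α₂)·DIC
At pH 7.80: [H⁺]/K1 = 10^-1.86 = 0.013804, K2/[H⁺] = 10^-1.25 = 0.056234
α₁ = 1/(1 + 0.013804 + 0.056234) = 1/1.0700 = 0.9345; α₂ = α₁·K2/[H⁺] = 0.05255
α₁ + 2α₂ = 1.0397
DIC = CA / (α₁ + 2α₂) = 2.43 / 1.0397 = 2.34 mmol/kg

DIC = 2.34 mmol/kg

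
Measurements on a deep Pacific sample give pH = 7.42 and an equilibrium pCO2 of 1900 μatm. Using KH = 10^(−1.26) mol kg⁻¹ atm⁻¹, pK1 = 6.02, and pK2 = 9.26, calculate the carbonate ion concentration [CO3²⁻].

[CO3²⁻] = 0.0379 mmol/kg

[CO2*] = KH · pCO2 = 10^(−1.26) × 1900×10^-6 = 1.044×10^-4 mol/kg
α₀ = 1/(1 + K1/[H⁺] + K1K2/[H⁺]²) = 1/(1 + 10^+1.40 + 10^-0.44) = 0.03776
DIC = [CO2*]/α₀ = 1.044×10^-4 / 0.03776 = 2.765 mmol/kg
[CO3²⁻] = α₂·DIC; α₂ = 0.01371, so [CO3²⁻] = 0.01371 × 2.765 = 0.0379 mmol/kg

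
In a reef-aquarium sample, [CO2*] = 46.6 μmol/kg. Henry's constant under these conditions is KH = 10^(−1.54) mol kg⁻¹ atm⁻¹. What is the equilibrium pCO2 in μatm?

KH = 10^(−1.54) = 2.884×10^-2 mol kg⁻¹ atm⁻¹
pCO2 = [CO2*]/KH = 46.6×10^-6 / 2.884×10^-2 = 1.62×10^-3 atm = 1620 μatm

pCO2 = 1620 μatm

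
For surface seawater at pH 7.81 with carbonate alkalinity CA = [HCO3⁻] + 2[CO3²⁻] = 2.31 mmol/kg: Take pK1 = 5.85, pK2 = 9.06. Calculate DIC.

DIC = 2.22 mmol/kg

CA = [HCO3⁻] + 2[CO3²⁻] = (α₁ + 2α₂)·DIC
At pH 7.81: [H⁺]/K1 = 10^-1.96 = 0.010965, K2/[H⁺] = 10^-1.25 = 0.056234
α₁ = 1/(1 + 0.010965 + 0.056234) = 1/1.0672 = 0.9370; α₂ = α₁·K2/[H⁺] = 0.05269
α₁ + 2α₂ = 1.0424
DIC = CA / (α₁ + 2α₂) = 2.31 / 1.0424 = 2.22 mmol/kg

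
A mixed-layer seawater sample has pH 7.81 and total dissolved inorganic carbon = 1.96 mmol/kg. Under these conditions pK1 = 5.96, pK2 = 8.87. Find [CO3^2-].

[CO3²⁻] = 0.155 mmol/kg

α₂ = 1 / (1 + [H⁺]/K2 + [H⁺]²/(K1K2)) = 1 / (1 + 10^+1.06 + 10^-0.79)
   = 1 / (1 + 11.482 + 0.16218) = 1/12.644 = 0.07909
[CO3²⁻] = α₂ × DIC = 0.07909 × 1.96 = 0.155 mmol/kg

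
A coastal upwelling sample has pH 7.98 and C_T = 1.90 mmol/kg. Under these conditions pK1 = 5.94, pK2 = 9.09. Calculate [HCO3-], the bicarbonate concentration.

α₁ = 1 / (1 + [H⁺]/K1 + K2/[H⁺]) = 1 / (1 + 10^-2.04 + 10^-1.11)
   = 1 / (1 + 0.0091201 + 0.077625) = 1/1.0867 = 0.9202
[HCO3⁻] = α₁ × DIC = 0.9202 × 1.90 = 1.75 mmol/kg

[HCO3⁻] = 1.75 mmol/kg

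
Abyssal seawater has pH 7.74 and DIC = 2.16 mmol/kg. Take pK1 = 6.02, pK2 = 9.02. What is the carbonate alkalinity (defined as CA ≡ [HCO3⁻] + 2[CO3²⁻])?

CA = 2.23 mmol/kg

CA = [HCO3⁻] + 2[CO3²⁻] = (α₁ + 2α₂)·DIC
At pH 7.74: [H⁺]/K1 = 10^-1.72 = 0.019055, K2/[H⁺] = 10^-1.28 = 0.052481
α₁ = 1/(1 + 0.019055 + 0.052481) = 1/1.0715 = 0.9332; α₂ = α₁·K2/[H⁺] = 0.04898
α₁ + 2α₂ = 1.0312
CA = 1.0312 × 2.16 = 2.23 mmol/kg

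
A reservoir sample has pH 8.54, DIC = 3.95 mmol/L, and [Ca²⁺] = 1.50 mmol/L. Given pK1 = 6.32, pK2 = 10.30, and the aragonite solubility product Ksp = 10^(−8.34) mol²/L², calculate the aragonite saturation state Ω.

Ω = 22.0

α₂ = 1 / (1 + [H⁺]/K2 + [H⁺]²/(K1K2)) = 1 / (1 + 10^+1.76 + 10^-0.46)
   = 1 / (1 + 57.544 + 0.34674) = 1/58.891 = 0.01698
[CO3²⁻] = α₂ × DIC = 0.01698 × 3.95 = 0.06707 mmol/L
Ksp = 10^(−8.34) = 4.571×10^-9
Ω = [Ca²⁺][CO3²⁻]/Ksp = (1.50×10^-3)(6.707×10^-5) / 4.571×10^-9 = 22.0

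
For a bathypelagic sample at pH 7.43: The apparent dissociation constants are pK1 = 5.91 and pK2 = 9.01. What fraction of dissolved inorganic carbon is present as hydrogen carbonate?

α₁ = 1 / (1 + [H⁺]/K1 + K2/[H⁺]) = 1 / (1 + 10^-1.52 + 10^-1.58)
   = 1 / (1 + 0.030200 + 0.026303) = 1/1.0565 = 0.9465

α₁ = 0.947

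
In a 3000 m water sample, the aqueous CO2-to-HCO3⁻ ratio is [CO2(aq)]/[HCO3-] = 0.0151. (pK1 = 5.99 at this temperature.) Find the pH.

pH = 7.81

From K1 = [H⁺][HCO3-]/[CO2(aq)]:  pH = pK1 − log₁₀([CO2(aq)]/[HCO3-])
log₁₀(0.0151) = -1.821
pH = 5.99 − (-1.821) = 7.81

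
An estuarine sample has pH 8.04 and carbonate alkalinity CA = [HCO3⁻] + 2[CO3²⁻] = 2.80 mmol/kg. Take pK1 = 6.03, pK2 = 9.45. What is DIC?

DIC = 2.72 mmol/kg

CA = [HCO3⁻] + 2[CO3²⁻] = (α₁ + 2α₂)·DIC
At pH 8.04: [H⁺]/K1 = 10^-2.01 = 0.0097724, K2/[H⁺] = 10^-1.41 = 0.038905
α₁ = 1/(1 + 0.0097724 + 0.038905) = 1/1.0487 = 0.9536; α₂ = α₁·K2/[H⁺] = 0.03710
α₁ + 2α₂ = 1.0278
DIC = CA / (α₁ + 2α₂) = 2.80 / 1.0278 = 2.72 mmol/kg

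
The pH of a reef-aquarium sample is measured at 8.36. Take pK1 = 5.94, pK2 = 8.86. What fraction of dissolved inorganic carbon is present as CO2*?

α₀ = 0.00288

α₀ = 1 / (1 + K1/[H⁺] + K1K2/[H⁺]²) = 1 / (1 + 10^+2.42 + 10^+1.92)
   = 1 / (1 + 263.03 + 83.176) = 1/347.20 = 0.002880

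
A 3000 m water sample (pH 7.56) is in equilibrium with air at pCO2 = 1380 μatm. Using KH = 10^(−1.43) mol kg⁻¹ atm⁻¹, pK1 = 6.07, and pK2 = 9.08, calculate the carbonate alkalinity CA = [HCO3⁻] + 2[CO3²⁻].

CA = 1.68 mmol/kg

[CO2*] = KH · pCO2 = 10^(−1.43) × 1380×10^-6 = 5.127×10^-5 mol/kg
α₀ = 1/(1 + K1/[H⁺] + K1K2/[H⁺]²) = 1/(1 + 10^+1.49 + 10^-0.03) = 0.03045
DIC = [CO2*]/α₀ = 5.127×10^-5 / 0.03045 = 1.684 mmol/kg
CA = (α₁ + 2α₂)·DIC = (0.9411 + 2×0.02842) × 1.684 = 1.68 mmol/kg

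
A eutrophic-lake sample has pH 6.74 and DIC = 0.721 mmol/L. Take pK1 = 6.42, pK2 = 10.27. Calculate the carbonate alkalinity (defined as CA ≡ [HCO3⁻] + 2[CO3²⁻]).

CA = [HCO3⁻] + 2[CO3²⁻] = (α₁ + 2α₂)·DIC
At pH 6.74: [H⁺]/K1 = 10^-0.32 = 0.47863, K2/[H⁺] = 10^-3.53 = 0.00029512
α₁ = 1/(1 + 0.47863 + 0.00029512) = 1/1.4789 = 0.6762; α₂ = α₁·K2/[H⁺] = 0.0001996
α₁ + 2α₂ = 0.6766
CA = 0.6766 × 0.721 = 0.488 mmol/L

CA = 0.488 mmol/L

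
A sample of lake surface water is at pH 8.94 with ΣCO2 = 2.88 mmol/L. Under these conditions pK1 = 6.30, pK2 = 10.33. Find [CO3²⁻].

[CO3²⁻] = 0.112 mmol/L

α₂ = 1 / (1 + [H⁺]/K2 + [H⁺]²/(K1K2)) = 1 / (1 + 10^+1.39 + 10^-1.25)
   = 1 / (1 + 24.547 + 0.056234) = 1/25.603 = 0.03906
[CO3²⁻] = α₂ × DIC = 0.03906 × 2.88 = 0.112 mmol/L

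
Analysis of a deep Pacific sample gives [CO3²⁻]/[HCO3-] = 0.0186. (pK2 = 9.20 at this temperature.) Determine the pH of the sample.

From K2 = [H⁺][CO3²⁻]/[HCO3-]:  pH = pK2 + log₁₀([CO3²⁻]/[HCO3-])
log₁₀(0.0186) = -1.730
pH = 9.20 + (-1.730) = 7.47

pH = 7.47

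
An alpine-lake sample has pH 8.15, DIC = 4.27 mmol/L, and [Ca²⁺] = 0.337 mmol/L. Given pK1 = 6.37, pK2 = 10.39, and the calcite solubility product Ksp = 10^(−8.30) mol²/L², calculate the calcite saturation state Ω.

Ω = 1.62

α₂ = 1 / (1 + [H⁺]/K2 + [H⁺]²/(K1K2)) = 1 / (1 + 10^+2.24 + 10^+0.46)
   = 1 / (1 + 173.78 + 2.8840) = 1/177.66 = 0.005629
[CO3²⁻] = α₂ × DIC = 0.005629 × 4.27 = 0.02403 mmol/L
Ksp = 10^(−8.30) = 5.012×10^-9
Ω = [Ca²⁺][CO3²⁻]/Ksp = (0.337×10^-3)(2.403×10^-5) / 5.012×10^-9 = 1.62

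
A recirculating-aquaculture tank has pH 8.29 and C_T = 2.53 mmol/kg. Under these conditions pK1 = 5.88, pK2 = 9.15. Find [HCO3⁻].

[HCO3⁻] = 2.22 mmol/kg

α₁ = 1 / (1 + [H⁺]/K1 + K2/[H⁺]) = 1 / (1 + 10^-2.41 + 10^-0.86)
   = 1 / (1 + 0.0038905 + 0.13804) = 1/1.1419 = 0.8757
[HCO3⁻] = α₁ × DIC = 0.8757 × 2.53 = 2.22 mmol/kg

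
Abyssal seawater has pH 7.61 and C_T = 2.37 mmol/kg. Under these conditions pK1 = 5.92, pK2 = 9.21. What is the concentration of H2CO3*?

[CO2*] = 0.0463 mmol/kg

α₀ = 1 / (1 + K1/[H⁺] + K1K2/[H⁺]²) = 1 / (1 + 10^+1.69 + 10^+0.09)
   = 1 / (1 + 48.978 + 1.2303) = 1/51.208 = 0.01953
[CO2*] = α₀ × DIC = 0.01953 × 2.37 = 0.0463 mmol/kg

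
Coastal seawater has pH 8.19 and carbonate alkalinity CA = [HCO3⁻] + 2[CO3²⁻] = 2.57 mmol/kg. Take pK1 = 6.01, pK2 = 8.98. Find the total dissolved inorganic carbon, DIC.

DIC = 2.27 mmol/kg

CA = [HCO3⁻] + 2[CO3²⁻] = (α₁ + 2α₂)·DIC
At pH 8.19: [H⁺]/K1 = 10^-2.18 = 0.0066069, K2/[H⁺] = 10^-0.79 = 0.16218
α₁ = 1/(1 + 0.0066069 + 0.16218) = 1/1.1688 = 0.8556; α₂ = α₁·K2/[H⁺] = 0.1388
α₁ + 2α₂ = 1.1331
DIC = CA / (α₁ + 2α₂) = 2.57 / 1.1331 = 2.27 mmol/kg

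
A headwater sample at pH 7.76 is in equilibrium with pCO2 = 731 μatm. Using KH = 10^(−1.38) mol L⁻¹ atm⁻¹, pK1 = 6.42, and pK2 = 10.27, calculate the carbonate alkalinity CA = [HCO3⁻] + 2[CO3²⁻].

[CO2*] = KH · pCO2 = 10^(−1.38) × 731×10^-6 = 3.047×10^-5 mol/L
α₀ = 1/(1 + K1/[H⁺] + K1K2/[H⁺]²) = 1/(1 + 10^+1.34 + 10^-1.17) = 0.04358
DIC = [CO2*]/α₀ = 3.047×10^-5 / 0.04358 = 0.6992 mmol/L
CA = (α₁ + 2α₂)·DIC = (0.9535 + 2×0.002947) × 0.6992 = 0.671 mmol/L

CA = 0.671 mmol/L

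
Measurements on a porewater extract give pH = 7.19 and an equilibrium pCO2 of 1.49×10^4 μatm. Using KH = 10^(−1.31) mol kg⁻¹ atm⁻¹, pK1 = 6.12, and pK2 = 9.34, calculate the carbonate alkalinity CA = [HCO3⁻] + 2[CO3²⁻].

CA = 8.70 mmol/kg

[CO2*] = KH · pCO2 = 10^(−1.31) × 1.49×10^4×10^-6 = 7.298×10^-4 mol/kg
α₀ = 1/(1 + K1/[H⁺] + K1K2/[H⁺]²) = 1/(1 + 10^+1.07 + 10^-1.08) = 0.07793
DIC = [CO2*]/α₀ = 7.298×10^-4 / 0.07793 = 9.365 mmol/kg
CA = (α₁ + 2α₂)·DIC = (0.9156 + 2×0.006482) × 9.365 = 8.70 mmol/kg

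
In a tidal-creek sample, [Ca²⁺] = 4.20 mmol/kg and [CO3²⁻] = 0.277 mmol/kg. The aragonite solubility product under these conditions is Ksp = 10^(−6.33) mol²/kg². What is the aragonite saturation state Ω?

Ksp = 10^(−6.33) = 4.677×10^-7
Ω = [Ca²⁺][CO3²⁻]/Ksp = (4.20×10^-3)(0.277×10^-3) / 4.677×10^-7 = 2.49

Ω = 2.49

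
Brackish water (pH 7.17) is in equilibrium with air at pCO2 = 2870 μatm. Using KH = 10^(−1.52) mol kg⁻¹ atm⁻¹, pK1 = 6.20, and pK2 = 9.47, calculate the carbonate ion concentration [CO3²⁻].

[CO3²⁻] = 4.05 μmol/kg

[CO2*] = KH · pCO2 = 10^(−1.52) × 2870×10^-6 = 8.667×10^-5 mol/kg
α₀ = 1/(1 + K1/[H⁺] + K1K2/[H⁺]²) = 1/(1 + 10^+0.97 + 10^-1.33) = 0.09635
DIC = [CO2*]/α₀ = 8.667×10^-5 / 0.09635 = 0.8996 mmol/kg
[CO3²⁻] = α₂·DIC; α₂ = 0.004506, so [CO3²⁻] = 0.004506 × 0.8996 = 0.00405 mmol/kg = 4.05 μmol/kg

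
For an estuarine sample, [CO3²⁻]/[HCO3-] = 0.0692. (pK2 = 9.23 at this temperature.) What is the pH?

From K2 = [H⁺][CO3²⁻]/[HCO3-]:  pH = pK2 + log₁₀([CO3²⁻]/[HCO3-])
log₁₀(0.0692) = -1.160
pH = 9.23 + (-1.160) = 8.07

pH = 8.07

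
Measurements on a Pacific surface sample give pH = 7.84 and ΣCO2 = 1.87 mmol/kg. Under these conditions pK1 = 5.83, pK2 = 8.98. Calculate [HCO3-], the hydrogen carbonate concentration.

[HCO3⁻] = 1.73 mmol/kg

α₁ = 1 / (1 + [H⁺]/K1 + K2/[H⁺]) = 1 / (1 + 10^-2.01 + 10^-1.14)
   = 1 / (1 + 0.0097724 + 0.072444) = 1/1.0822 = 0.9240
[HCO3⁻] = α₁ × DIC = 0.9240 × 1.87 = 1.73 mmol/kg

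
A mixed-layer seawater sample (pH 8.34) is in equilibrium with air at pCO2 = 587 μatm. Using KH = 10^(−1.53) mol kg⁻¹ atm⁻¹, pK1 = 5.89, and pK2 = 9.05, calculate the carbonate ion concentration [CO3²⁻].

[CO3²⁻] = 0.952 mmol/kg

[CO2*] = KH · pCO2 = 10^(−1.53) × 587×10^-6 = 1.732×10^-5 mol/kg
α₀ = 1/(1 + K1/[H⁺] + K1K2/[H⁺]²) = 1/(1 + 10^+2.45 + 10^+1.74) = 0.002960
DIC = [CO2*]/α₀ = 1.732×10^-5 / 0.002960 = 5.852 mmol/kg
[CO3²⁻] = α₂·DIC; α₂ = 0.1627, so [CO3²⁻] = 0.1627 × 5.852 = 0.952 mmol/kg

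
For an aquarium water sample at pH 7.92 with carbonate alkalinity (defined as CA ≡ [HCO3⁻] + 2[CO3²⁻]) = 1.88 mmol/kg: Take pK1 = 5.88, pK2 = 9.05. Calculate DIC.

DIC = 1.77 mmol/kg

CA = [HCO3⁻] + 2[CO3²⁻] = (α₁ + 2α₂)·DIC
At pH 7.92: [H⁺]/K1 = 10^-2.04 = 0.0091201, K2/[H⁺] = 10^-1.13 = 0.074131
α₁ = 1/(1 + 0.0091201 + 0.074131) = 1/1.0833 = 0.9231; α₂ = α₁·K2/[H⁺] = 0.06843
α₁ + 2α₂ = 1.0600
DIC = CA / (α₁ + 2α₂) = 1.88 / 1.0600 = 1.77 mmol/kg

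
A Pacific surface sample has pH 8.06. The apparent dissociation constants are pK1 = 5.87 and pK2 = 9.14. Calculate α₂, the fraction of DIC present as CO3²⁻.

α₂ = 0.0763

α₂ = 1 / (1 + [H⁺]/K2 + [H⁺]²/(K1K2)) = 1 / (1 + 10^+1.08 + 10^-1.11)
   = 1 / (1 + 12.023 + 0.077625) = 1/13.100 = 0.07633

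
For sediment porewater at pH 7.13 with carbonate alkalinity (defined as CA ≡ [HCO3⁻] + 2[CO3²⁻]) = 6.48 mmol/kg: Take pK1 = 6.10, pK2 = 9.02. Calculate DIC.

DIC = 6.99 mmol/kg

CA = [HCO3⁻] + 2[CO3²⁻] = (α₁ + 2α₂)·DIC
At pH 7.13: [H⁺]/K1 = 10^-1.03 = 0.093325, K2/[H⁺] = 10^-1.89 = 0.012882
α₁ = 1/(1 + 0.093325 + 0.012882) = 1/1.1062 = 0.9040; α₂ = α₁·K2/[H⁺] = 0.01165
α₁ + 2α₂ = 0.9273
DIC = CA / (α₁ + 2α₂) = 6.48 / 0.9273 = 6.99 mmol/kg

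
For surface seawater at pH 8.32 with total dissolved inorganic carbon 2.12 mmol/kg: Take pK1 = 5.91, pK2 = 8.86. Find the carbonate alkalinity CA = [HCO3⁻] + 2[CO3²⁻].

CA = 2.59 mmol/kg

CA = [HCO3⁻] + 2[CO3²⁻] = (α₁ + 2α₂)·DIC
At pH 8.32: [H⁺]/K1 = 10^-2.41 = 0.0038905, K2/[H⁺] = 10^-0.54 = 0.28840
α₁ = 1/(1 + 0.0038905 + 0.28840) = 1/1.2923 = 0.7738; α₂ = α₁·K2/[H⁺] = 0.2232
α₁ + 2α₂ = 1.2202
CA = 1.2202 × 2.12 = 2.59 mmol/kg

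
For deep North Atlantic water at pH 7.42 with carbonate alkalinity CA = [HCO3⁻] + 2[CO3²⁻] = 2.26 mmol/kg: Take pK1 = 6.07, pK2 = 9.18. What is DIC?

DIC = 2.32 mmol/kg

CA = [HCO3⁻] + 2[CO3²⁻] = (α₁ + 2α₂)·DIC
At pH 7.42: [H⁺]/K1 = 10^-1.35 = 0.044668, K2/[H⁺] = 10^-1.76 = 0.017378
α₁ = 1/(1 + 0.044668 + 0.017378) = 1/1.0620 = 0.9416; α₂ = α₁·K2/[H⁺] = 0.01636
α₁ + 2α₂ = 0.9743
DIC = CA / (α₁ + 2α₂) = 2.26 / 0.9743 = 2.32 mmol/kg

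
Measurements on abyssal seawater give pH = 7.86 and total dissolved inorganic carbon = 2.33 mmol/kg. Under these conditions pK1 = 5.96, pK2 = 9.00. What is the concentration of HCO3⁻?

[HCO3⁻] = 2.15 mmol/kg

α₁ = 1 / (1 + [H⁺]/K1 + K2/[H⁺]) = 1 / (1 + 10^-1.90 + 10^-1.14)
   = 1 / (1 + 0.012589 + 0.072444) = 1/1.0850 = 0.9216
[HCO3⁻] = α₁ × DIC = 0.9216 × 2.33 = 2.15 mmol/kg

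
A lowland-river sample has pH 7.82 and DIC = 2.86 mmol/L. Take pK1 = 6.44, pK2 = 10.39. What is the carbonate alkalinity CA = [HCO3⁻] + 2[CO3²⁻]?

CA = [HCO3⁻] + 2[CO3²⁻] = (α₁ + 2α₂)·DIC
At pH 7.82: [H⁺]/K1 = 10^-1.38 = 0.041687, K2/[H⁺] = 10^-2.57 = 0.0026915
α₁ = 1/(1 + 0.041687 + 0.0026915) = 1/1.0444 = 0.9575; α₂ = α₁·K2/[H⁺] = 0.002577
α₁ + 2α₂ = 0.9627
CA = 0.9627 × 2.86 = 2.75 mmol/L

CA = 2.75 mmol/L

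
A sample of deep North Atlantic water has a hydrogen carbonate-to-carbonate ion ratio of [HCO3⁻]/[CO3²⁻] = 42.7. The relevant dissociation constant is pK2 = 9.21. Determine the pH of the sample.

pH = 7.58

From K2 = [H⁺][CO3²⁻]/[HCO3⁻]:  pH = pK2 − log₁₀([HCO3⁻]/[CO3²⁻])
log₁₀(42.7) = +1.630
pH = 9.21 − (+1.630) = 7.58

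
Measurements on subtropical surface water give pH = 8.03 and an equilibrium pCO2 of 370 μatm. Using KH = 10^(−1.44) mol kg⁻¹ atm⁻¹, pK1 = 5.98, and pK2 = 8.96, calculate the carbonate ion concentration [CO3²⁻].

[CO2*] = KH · pCO2 = 10^(−1.44) × 370×10^-6 = 1.343×10^-5 mol/kg
α₀ = 1/(1 + K1/[H⁺] + K1K2/[H⁺]²) = 1/(1 + 10^+2.05 + 10^+1.12) = 0.007912
DIC = [CO2*]/α₀ = 1.343×10^-5 / 0.007912 = 1.698 mmol/kg
[CO3²⁻] = α₂·DIC; α₂ = 0.1043, so [CO3²⁻] = 0.1043 × 1.698 = 0.177 mmol/kg

[CO3²⁻] = 0.177 mmol/kg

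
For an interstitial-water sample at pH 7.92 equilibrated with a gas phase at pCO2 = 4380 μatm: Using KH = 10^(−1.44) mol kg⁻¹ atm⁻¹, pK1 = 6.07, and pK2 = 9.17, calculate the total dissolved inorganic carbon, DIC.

[CO2*] = KH · pCO2 = 10^(−1.44) × 4380×10^-6 = 1.590×10^-4 mol/kg
α₀ = 1/(1 + K1/[H⁺] + K1K2/[H⁺]²) = 1/(1 + 10^+1.85 + 10^+0.60) = 0.01320
DIC = [CO2*]/α₀ = 1.590×10^-4 / 0.01320 = 12.1 mmol/kg

DIC = 12.1 mmol/kg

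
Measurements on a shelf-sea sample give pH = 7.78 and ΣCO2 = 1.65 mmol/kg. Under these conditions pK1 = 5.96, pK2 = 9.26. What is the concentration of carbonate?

[CO3²⁻] = 0.0521 mmol/kg

α₂ = 1 / (1 + [H⁺]/K2 + [H⁺]²/(K1K2)) = 1 / (1 + 10^+1.48 + 10^-0.34)
   = 1 / (1 + 30.200 + 0.45709) = 1/31.657 = 0.03159
[CO3²⁻] = α₂ × DIC = 0.03159 × 1.65 = 0.0521 mmol/kg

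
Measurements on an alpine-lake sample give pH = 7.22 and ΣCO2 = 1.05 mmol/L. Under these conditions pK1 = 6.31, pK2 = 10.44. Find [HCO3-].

[HCO3⁻] = 0.934 mmol/L

α₁ = 1 / (1 + [H⁺]/K1 + K2/[H⁺]) = 1 / (1 + 10^-0.91 + 10^-3.22)
   = 1 / (1 + 0.12303 + 0.00060256) = 1/1.1236 = 0.8900
[HCO3⁻] = α₁ × DIC = 0.8900 × 1.05 = 0.934 mmol/L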